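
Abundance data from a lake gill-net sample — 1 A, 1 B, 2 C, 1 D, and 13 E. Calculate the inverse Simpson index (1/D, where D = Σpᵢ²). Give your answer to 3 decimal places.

Total N = 1+1+2+1+13 = 18, so the proportions are 0.055556, 0.055556, 0.111111, 0.055556, 0.722222 (working shown to 6 dp, full precision carried).
D = 0.055556² + 0.055556² + 0.111111² + 0.055556² + 0.722222² = 0.003086 + 0.003086 + 0.012346 + 0.003086 + 0.521605 = 0.543210.
So 1/D = 1.84091, i.e. 1.841 to 3 decimal places.

1.841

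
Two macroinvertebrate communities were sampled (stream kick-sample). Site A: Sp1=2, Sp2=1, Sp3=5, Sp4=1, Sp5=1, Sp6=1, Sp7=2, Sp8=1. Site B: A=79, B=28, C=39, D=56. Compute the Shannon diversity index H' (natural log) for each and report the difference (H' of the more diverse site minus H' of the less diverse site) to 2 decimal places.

Site A: N=14, proportions 0.1429, 0.0714, 0.3571, 0.0714, 0.0714, 0.0714, 0.1429, 0.0714, giving H' = 1.8662 (working shown to 4 dp, full precision carried).
Site B: N=202, proportions 0.3911, 0.1386, 0.1931, 0.2772, giving H' = 1.3143.
Difference = |1.8662 − 1.3143| = 0.5519, i.e. 0.55 to 2 decimal places.

0.55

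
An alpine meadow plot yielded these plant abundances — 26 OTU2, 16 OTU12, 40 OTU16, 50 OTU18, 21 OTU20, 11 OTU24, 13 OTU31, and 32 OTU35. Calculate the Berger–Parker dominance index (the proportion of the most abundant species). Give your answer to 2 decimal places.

0.24

Total N = 26+16+40+50+21+11+13+32 = 209, so the proportions are 0.1244, 0.0766, 0.1914, 0.2392, 0.1005, 0.0526, 0.0622, 0.1531 (working shown to 4 dp, full precision carried).
The largest proportion is 0.2392, i.e. d = 0.24 to 2 decimal places.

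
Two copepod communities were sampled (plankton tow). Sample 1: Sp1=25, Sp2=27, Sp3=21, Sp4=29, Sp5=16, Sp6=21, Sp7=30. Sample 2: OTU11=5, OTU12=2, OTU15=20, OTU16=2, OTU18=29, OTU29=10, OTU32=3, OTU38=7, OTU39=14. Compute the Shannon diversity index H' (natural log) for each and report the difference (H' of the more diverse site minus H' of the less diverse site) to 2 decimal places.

0.07

Sample 1: N=169, proportions 0.14793, 0.15976, 0.12426, 0.1716, 0.09467, 0.12426, 0.17751, giving H' = 1.92648 (working shown to 5 dp, full precision carried).
Sample 2: N=92, proportions 0.05435, 0.02174, 0.21739, 0.02174, 0.31522, 0.1087, 0.03261, 0.07609, 0.15217, giving H' = 1.85575.
Difference = |1.92648 − 1.85575| = 0.07073, i.e. 0.07 to 2 decimal places.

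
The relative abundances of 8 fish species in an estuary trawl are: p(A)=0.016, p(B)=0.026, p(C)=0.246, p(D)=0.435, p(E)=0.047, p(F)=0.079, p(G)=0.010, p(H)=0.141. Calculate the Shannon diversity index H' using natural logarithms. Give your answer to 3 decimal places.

Each pᵢ ln pᵢ term (working shown to 5 dp, full precision carried): 0.016×(-4.13517)=-0.06616, 0.026×(-3.64966)=-0.09489, 0.246×(-1.40242)=-0.34500, 0.435×(-0.83241)=-0.36210, 0.047×(-3.05761)=-0.14371, 0.079×(-2.53831)=-0.20053, 0.01×(-4.60517)=-0.04605, 0.141×(-1.95900)=-0.27622.
Sum = -1.53465, so H' = 1.535.

1.535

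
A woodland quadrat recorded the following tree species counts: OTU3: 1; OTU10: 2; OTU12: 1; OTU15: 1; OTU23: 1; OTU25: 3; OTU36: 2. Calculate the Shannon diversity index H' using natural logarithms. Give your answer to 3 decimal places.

1.846

Total N = 1+2+1+1+1+3+2 = 11, so the proportions are 0.09091, 0.18182, 0.09091, 0.09091, 0.09091, 0.27273, 0.18182 (working shown to 5 dp, full precision carried).
Each pᵢ ln pᵢ term: 0.09091×(-2.39790)=-0.21799, 0.18182×(-1.70475)=-0.30995, 0.09091×(-2.39790)=-0.21799, 0.09091×(-2.39790)=-0.21799, 0.09091×(-2.39790)=-0.21799, 0.27273×(-1.29928)=-0.35435, 0.18182×(-1.70475)=-0.30995.
Sum = -1.84622, so H' = 1.846.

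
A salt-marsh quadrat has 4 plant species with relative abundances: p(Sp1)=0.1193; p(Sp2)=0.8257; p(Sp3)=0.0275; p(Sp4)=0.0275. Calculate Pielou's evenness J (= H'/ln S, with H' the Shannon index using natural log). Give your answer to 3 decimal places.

H' = −Σ pᵢ ln pᵢ = −((-0.25365) + (-0.15814) + (-0.09882) + (-0.09882)) = 0.60943 (working shown to 5 dp, full precision carried).
With S = 4 species, ln S = 1.38629, so J = 0.60943/1.38629 = 0.43961, i.e. 0.440 to 3 decimal places.

0.440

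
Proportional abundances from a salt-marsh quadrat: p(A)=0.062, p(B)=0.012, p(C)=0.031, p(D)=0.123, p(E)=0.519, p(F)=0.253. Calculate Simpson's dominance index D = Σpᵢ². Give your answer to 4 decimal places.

0.3534

D = 0.062² + 0.012² + 0.031² + 0.123² + 0.519² + 0.253² = 0.003844 + 0.000144 + 0.000961 + 0.015129 + 0.269361 + 0.064009 = 0.353448 (working shown to 6 dp, full precision carried).
To 4 decimal places, D = 0.3534.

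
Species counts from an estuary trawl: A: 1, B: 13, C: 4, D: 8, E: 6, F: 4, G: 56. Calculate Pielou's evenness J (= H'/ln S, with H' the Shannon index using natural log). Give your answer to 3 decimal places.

Total N = 1+13+4+8+6+4+56 = 92, so the proportions are 0.01087, 0.1413, 0.04348, 0.08696, 0.06522, 0.04348, 0.6087 (working shown to 5 dp, full precision carried).
H' = −Σ pᵢ ln pᵢ = −((-0.04915) + (-0.27651) + (-0.13633) + (-0.21238) + (-0.17805) + (-0.13633) + (-0.30218)) = 1.29091.
With S = 7 species, ln S = 1.94591, so J = 1.29091/1.94591 = 0.66340, i.e. 0.663 to 3 decimal places.

0.663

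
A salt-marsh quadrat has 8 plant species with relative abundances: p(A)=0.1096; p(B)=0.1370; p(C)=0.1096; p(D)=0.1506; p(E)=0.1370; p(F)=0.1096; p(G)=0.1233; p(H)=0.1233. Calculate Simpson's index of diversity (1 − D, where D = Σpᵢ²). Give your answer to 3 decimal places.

0.873

D = 0.1096² + 0.137² + 0.1096² + 0.1506² + 0.137² + 0.1096² + 0.1233² + 0.1233² = 0.01201 + 0.01877 + 0.01201 + 0.02268 + 0.01877 + 0.01201 + 0.01520 + 0.01520 = 0.12666 (working shown to 5 dp, full precision carried).
So 1 − D = 0.87334, i.e. 0.873 to 3 decimal places.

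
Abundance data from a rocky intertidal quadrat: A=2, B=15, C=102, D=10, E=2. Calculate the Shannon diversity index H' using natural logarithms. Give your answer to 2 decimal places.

0.77

Total N = 2+15+102+10+2 = 131, so the proportions are 0.0153, 0.1145, 0.7786, 0.0763, 0.0153 (working shown to 4 dp, full precision carried).
Each pᵢ ln pᵢ term: 0.0153×(-4.1821)=-0.0638, 0.1145×(-2.1671)=-0.2481, 0.7786×(-0.2502)=-0.1948, 0.0763×(-2.5726)=-0.1964, 0.0153×(-4.1821)=-0.0638.
Sum = -0.7671, so H' = 0.77.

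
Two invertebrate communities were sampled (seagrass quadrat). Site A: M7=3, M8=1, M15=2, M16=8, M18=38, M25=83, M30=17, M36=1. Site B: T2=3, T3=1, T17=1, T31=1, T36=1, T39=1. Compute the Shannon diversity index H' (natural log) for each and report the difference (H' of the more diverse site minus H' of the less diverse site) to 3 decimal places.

0.392

Site A: N=153, proportions 0.01961, 0.00654, 0.01307, 0.05229, 0.24837, 0.54248, 0.11111, 0.00654, giving H' = 1.27570 (working shown to 5 dp, full precision carried).
Site B: N=8, proportions 0.375, 0.125, 0.125, 0.125, 0.125, 0.125, giving H' = 1.66746.
Difference = |1.27570 − 1.66746| = 0.39176, i.e. 0.392 to 3 decimal places.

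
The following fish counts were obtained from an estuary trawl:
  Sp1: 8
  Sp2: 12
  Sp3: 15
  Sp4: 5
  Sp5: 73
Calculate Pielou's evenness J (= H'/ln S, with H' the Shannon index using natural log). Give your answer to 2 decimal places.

0.69

Total N = 8+12+15+5+73 = 113, so the proportions are 0.0708, 0.1062, 0.1327, 0.0442, 0.646 (working shown to 4 dp, full precision carried).
H' = −Σ pᵢ ln pᵢ = −((-0.1875) + (-0.2381) + (-0.2681) + (-0.1380) + (-0.2823)) = 1.1139.
With S = 5 species, ln S = 1.6094, so J = 1.1139/1.6094 = 0.6921, i.e. 0.69 to 2 decimal places.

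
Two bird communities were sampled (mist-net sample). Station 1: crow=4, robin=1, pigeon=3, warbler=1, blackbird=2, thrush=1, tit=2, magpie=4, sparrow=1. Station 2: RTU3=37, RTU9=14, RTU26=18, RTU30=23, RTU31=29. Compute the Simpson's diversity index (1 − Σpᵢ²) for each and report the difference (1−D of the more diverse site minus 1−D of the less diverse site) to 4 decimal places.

Station 1: N=19, proportions 0.210526, 0.052632, 0.157895, 0.052632, 0.105263, 0.052632, 0.105263, 0.210526, 0.052632, giving 1−D = 0.853186 (working shown to 6 dp, full precision carried).
Station 2: N=121, proportions 0.305785, 0.115702, 0.14876, 0.190083, 0.239669, giving 1−D = 0.777406.
Difference = |0.853186 − 0.777406| = 0.075780, i.e. 0.0758 to 4 decimal places.

0.0758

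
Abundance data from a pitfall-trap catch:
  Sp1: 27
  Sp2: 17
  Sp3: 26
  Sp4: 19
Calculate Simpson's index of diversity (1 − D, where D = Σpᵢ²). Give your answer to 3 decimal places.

0.741

Total N = 27+17+26+19 = 89, so the proportions are 0.30337, 0.19101, 0.29213, 0.21348 (working shown to 5 dp, full precision carried).
D = 0.30337² + 0.19101² + 0.29213² + 0.21348² = 0.09203 + 0.03649 + 0.08534 + 0.04558 = 0.25944.
So 1 − D = 0.74056, i.e. 0.741 to 3 decimal places.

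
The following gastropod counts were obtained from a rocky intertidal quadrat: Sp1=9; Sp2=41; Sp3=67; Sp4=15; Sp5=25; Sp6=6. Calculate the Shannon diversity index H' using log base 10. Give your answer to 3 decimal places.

Total N = 9+41+67+15+25+6 = 163, so the proportions are 0.05521, 0.25153, 0.41104, 0.09202, 0.15337, 0.03681 (working shown to 5 dp, full precision carried).
Each pᵢ log₁₀ pᵢ term: 0.05521×(-1.25795)=-0.06946, 0.25153×(-0.59940)=-0.15077, 0.41104×(-0.38611)=-0.15871, 0.09202×(-1.03610)=-0.09535, 0.15337×(-0.81425)=-0.12488, 0.03681×(-1.43404)=-0.05279.
Sum = -0.65195, so H' = 0.652.

0.652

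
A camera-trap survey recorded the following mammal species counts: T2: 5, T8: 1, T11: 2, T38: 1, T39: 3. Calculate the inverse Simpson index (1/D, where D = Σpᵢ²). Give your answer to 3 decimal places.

Total N = 5+1+2+1+3 = 12, so the proportions are 0.4166667, 0.0833333, 0.1666667, 0.0833333, 0.25 (working shown to 7 dp, full precision carried).
D = 0.4166667² + 0.0833333² + 0.1666667² + 0.0833333² + 0.25² = 0.1736111 + 0.0069444 + 0.0277778 + 0.0069444 + 0.0625000 = 0.2777778.
So 1/D = 3.60000, i.e. 3.600 to 3 decimal places.

3.600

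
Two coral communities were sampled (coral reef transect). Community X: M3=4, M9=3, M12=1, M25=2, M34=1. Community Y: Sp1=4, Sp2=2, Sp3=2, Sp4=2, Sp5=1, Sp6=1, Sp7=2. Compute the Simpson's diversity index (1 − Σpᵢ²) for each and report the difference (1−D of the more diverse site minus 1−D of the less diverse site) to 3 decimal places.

0.083

Community X: N=11, proportions 0.36364, 0.27273, 0.09091, 0.18182, 0.09091, giving 1−D = 0.74380 (working shown to 5 dp, full precision carried).
Community Y: N=14, proportions 0.28571, 0.14286, 0.14286, 0.14286, 0.07143, 0.07143, 0.14286, giving 1−D = 0.82653.
Difference = |0.74380 − 0.82653| = 0.08273, i.e. 0.083 to 3 decimal places.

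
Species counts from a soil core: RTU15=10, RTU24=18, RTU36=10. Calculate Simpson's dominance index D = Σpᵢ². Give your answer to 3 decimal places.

0.363

Total N = 10+18+10 = 38, so the proportions are 0.26316, 0.47368, 0.26316 (working shown to 5 dp, full precision carried).
D = 0.26316² + 0.47368² + 0.26316² = 0.06925 + 0.22438 + 0.06925 = 0.36288.
To 3 decimal places, D = 0.363.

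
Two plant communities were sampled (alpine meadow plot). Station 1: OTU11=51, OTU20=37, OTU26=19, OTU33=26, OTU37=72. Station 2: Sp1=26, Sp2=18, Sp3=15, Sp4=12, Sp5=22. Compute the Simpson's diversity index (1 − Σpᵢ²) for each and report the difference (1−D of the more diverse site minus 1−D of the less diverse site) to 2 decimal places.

0.03

Station 1: N=205, proportions 0.2488, 0.1805, 0.0927, 0.1268, 0.3512, giving 1−D = 0.7575 (working shown to 4 dp, full precision carried).
Station 2: N=93, proportions 0.2796, 0.1935, 0.1613, 0.129, 0.2366, giving 1−D = 0.7858.
Difference = |0.7575 − 0.7858| = 0.0283, i.e. 0.03 to 2 decimal places.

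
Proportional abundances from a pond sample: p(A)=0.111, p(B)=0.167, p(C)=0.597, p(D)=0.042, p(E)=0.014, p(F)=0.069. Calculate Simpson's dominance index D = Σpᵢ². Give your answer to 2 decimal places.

D = 0.111² + 0.167² + 0.597² + 0.042² + 0.014² + 0.069² = 0.0123 + 0.0279 + 0.3564 + 0.0018 + 0.0002 + 0.0048 = 0.4033 (working shown to 4 dp, full precision carried).
To 2 decimal places, D = 0.40.

0.40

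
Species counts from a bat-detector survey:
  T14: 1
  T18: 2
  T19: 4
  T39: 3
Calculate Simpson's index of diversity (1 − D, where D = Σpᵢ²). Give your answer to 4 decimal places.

Total N = 1+2+4+3 = 10, so the proportions are 0.1, 0.2, 0.4, 0.3 (working shown to 6 dp, full precision carried).
D = 0.1² + 0.2² + 0.4² + 0.3² = 0.010000 + 0.040000 + 0.160000 + 0.090000 = 0.300000.
So 1 − D = 0.700000, i.e. 0.7000 to 4 decimal places.

0.7000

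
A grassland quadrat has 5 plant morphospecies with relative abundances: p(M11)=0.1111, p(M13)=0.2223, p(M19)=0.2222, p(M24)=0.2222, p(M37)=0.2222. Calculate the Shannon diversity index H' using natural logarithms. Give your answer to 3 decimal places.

Each pᵢ ln pᵢ term (working shown to 5 dp, full precision carried): 0.1111×(-2.19732)=-0.24412, 0.2223×(-1.50373)=-0.33428, 0.2222×(-1.50418)=-0.33423, 0.2222×(-1.50418)=-0.33423, 0.2222×(-1.50418)=-0.33423.
Sum = -1.58109, so H' = 1.581.

1.581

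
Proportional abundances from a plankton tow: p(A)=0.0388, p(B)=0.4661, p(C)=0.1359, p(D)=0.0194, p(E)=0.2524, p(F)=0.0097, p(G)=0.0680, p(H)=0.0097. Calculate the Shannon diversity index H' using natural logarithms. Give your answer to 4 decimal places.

1.4498

Each pᵢ ln pᵢ term (working shown to 6 dp, full precision carried): 0.0388×(-3.249335)=-0.126074, 0.4661×(-0.763355)=-0.355800, 0.1359×(-1.995836)=-0.271234, 0.0194×(-3.942482)=-0.076484, 0.2524×(-1.376740)=-0.347489, 0.0097×(-4.635629)=-0.044966, 0.068×(-2.688248)=-0.182801, 0.0097×(-4.635629)=-0.044966.
Sum = -1.449814, so H' = 1.4498.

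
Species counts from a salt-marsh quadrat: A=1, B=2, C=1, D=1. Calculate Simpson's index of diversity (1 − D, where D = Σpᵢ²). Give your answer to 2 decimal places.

0.72

Total N = 1+2+1+1 = 5, so the proportions are 0.2, 0.4, 0.2, 0.2 (working shown to 4 dp, full precision carried).
D = 0.2² + 0.4² + 0.2² + 0.2² = 0.0400 + 0.1600 + 0.0400 + 0.0400 = 0.2800.
So 1 − D = 0.7200, i.e. 0.72 to 2 decimal places.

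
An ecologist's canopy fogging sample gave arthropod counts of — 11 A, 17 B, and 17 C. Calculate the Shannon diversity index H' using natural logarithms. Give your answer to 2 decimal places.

Total N = 11+17+17 = 45, so the proportions are 0.2444, 0.3778, 0.3778 (working shown to 4 dp, full precision carried).
Each pᵢ ln pᵢ term: 0.2444×(-1.4088)=-0.3444, 0.3778×(-0.9734)=-0.3677, 0.3778×(-0.9734)=-0.3677.
Sum = -1.0799, so H' = 1.08.

1.08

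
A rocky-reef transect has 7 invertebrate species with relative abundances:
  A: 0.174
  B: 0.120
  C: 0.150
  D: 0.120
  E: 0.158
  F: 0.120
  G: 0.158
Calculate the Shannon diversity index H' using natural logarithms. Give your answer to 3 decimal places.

1.935

Each pᵢ ln pᵢ term (working shown to 5 dp, full precision carried): 0.174×(-1.74870)=-0.30427, 0.12×(-2.12026)=-0.25443, 0.15×(-1.89712)=-0.28457, 0.12×(-2.12026)=-0.25443, 0.158×(-1.84516)=-0.29154, 0.12×(-2.12026)=-0.25443, 0.158×(-1.84516)=-0.29154.
Sum = -1.93521, so H' = 1.935.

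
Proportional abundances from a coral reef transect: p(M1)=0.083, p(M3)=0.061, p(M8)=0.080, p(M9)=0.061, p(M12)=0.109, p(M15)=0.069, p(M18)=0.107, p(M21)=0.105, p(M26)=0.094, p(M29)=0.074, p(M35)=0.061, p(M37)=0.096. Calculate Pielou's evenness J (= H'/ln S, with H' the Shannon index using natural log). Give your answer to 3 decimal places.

0.991

H' = −Σ pᵢ ln pᵢ = −((-0.20658) + (-0.17061) + (-0.20206) + (-0.17061) + (-0.24159) + (-0.18448) + (-0.23914) + (-0.23665) + (-0.22226) + (-0.19267) + (-0.17061) + (-0.22497)) = 2.46222 (working shown to 5 dp, full precision carried).
With S = 12 species, ln S = 2.48491, so J = 2.46222/2.48491 = 0.99087, i.e. 0.991 to 3 decimal places.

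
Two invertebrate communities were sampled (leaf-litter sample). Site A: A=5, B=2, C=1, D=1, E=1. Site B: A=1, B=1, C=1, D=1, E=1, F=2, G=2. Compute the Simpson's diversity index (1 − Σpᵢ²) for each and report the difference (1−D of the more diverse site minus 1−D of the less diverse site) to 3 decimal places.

Site A: N=10, proportions 0.5, 0.2, 0.1, 0.1, 0.1, giving 1−D = 0.68000 (working shown to 5 dp, full precision carried).
Site B: N=9, proportions 0.11111, 0.11111, 0.11111, 0.11111, 0.11111, 0.22222, 0.22222, giving 1−D = 0.83951.
Difference = |0.68000 − 0.83951| = 0.15951, i.e. 0.160 to 3 decimal places.

0.160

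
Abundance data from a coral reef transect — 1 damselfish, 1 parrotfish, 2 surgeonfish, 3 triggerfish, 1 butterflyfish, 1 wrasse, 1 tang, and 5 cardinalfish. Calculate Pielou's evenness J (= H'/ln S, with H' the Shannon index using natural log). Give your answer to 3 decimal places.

0.894

Total N = 1+1+2+3+1+1+1+5 = 15, so the proportions are 0.06667, 0.06667, 0.13333, 0.2, 0.06667, 0.06667, 0.06667, 0.33333 (working shown to 5 dp, full precision carried).
H' = −Σ pᵢ ln pᵢ = −((-0.18054) + (-0.18054) + (-0.26865) + (-0.32189) + (-0.18054) + (-0.18054) + (-0.18054) + (-0.36620)) = 1.85943.
With S = 8 species, ln S = 2.07944, so J = 1.85943/2.07944 = 0.89420, i.e. 0.894 to 3 decimal places.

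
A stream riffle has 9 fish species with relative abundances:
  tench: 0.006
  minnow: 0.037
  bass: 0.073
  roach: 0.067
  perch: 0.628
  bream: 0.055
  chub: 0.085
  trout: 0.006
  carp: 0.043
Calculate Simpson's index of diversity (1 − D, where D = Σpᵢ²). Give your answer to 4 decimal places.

D = 0.006² + 0.037² + 0.073² + 0.067² + 0.628² + 0.055² + 0.085² + 0.006² + 0.043² = 0.000036 + 0.001369 + 0.005329 + 0.004489 + 0.394384 + 0.003025 + 0.007225 + 0.000036 + 0.001849 = 0.417742 (working shown to 6 dp, full precision carried).
So 1 − D = 0.582258, i.e. 0.5823 to 4 decimal places.

0.5823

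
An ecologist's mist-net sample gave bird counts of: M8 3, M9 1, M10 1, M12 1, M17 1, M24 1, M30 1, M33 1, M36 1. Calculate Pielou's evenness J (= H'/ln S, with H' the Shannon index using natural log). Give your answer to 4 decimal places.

Total N = 3+1+1+1+1+1+1+1+1 = 11, so the proportions are 0.272727, 0.090909, 0.090909, 0.090909, 0.090909, 0.090909, 0.090909, 0.090909, 0.090909 (working shown to 6 dp, full precision carried).
H' = −Σ pᵢ ln pᵢ = −((-0.354350) + (-0.217990) + (-0.217990) + (-0.217990) + (-0.217990) + (-0.217990) + (-0.217990) + (-0.217990) + (-0.217990)) = 2.098274.
With S = 9 species, ln S = 2.197225, so J = 2.098274/2.197225 = 0.954966, i.e. 0.9550 to 4 decimal places.

0.9550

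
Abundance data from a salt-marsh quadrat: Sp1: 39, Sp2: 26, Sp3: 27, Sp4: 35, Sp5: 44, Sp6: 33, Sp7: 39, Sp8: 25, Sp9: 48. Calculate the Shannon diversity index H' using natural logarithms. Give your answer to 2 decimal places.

2.17

Total N = 39+26+27+35+44+33+39+25+48 = 316, so the proportions are 0.1234, 0.0823, 0.0854, 0.1108, 0.1392, 0.1044, 0.1234, 0.0791, 0.1519 (working shown to 4 dp, full precision carried).
Each pᵢ ln pᵢ term: 0.1234×(-2.0922)=-0.2582, 0.0823×(-2.4976)=-0.2055, 0.0854×(-2.4599)=-0.2102, 0.1108×(-2.2004)=-0.2437, 0.1392×(-1.9716)=-0.2745, 0.1044×(-2.2592)=-0.2359, 0.1234×(-2.0922)=-0.2582, 0.0791×(-2.5369)=-0.2007, 0.1519×(-1.8845)=-0.2863.
Sum = -2.1732, so H' = 2.17.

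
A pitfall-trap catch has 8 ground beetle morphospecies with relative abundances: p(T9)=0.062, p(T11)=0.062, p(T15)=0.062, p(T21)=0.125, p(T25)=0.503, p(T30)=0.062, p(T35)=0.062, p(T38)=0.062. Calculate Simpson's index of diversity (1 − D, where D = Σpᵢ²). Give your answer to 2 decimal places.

0.71

D = 0.062² + 0.062² + 0.062² + 0.125² + 0.503² + 0.062² + 0.062² + 0.062² = 0.0038 + 0.0038 + 0.0038 + 0.0156 + 0.2530 + 0.0038 + 0.0038 + 0.0038 = 0.2917 (working shown to 4 dp, full precision carried).
So 1 − D = 0.7083, i.e. 0.71 to 2 decimal places.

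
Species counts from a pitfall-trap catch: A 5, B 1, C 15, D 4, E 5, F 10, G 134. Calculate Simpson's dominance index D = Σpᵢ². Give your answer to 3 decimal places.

0.606

Total N = 5+1+15+4+5+10+134 = 174, so the proportions are 0.02874, 0.00575, 0.08621, 0.02299, 0.02874, 0.05747, 0.77011 (working shown to 5 dp, full precision carried).
D = 0.02874² + 0.00575² + 0.08621² + 0.02299² + 0.02874² + 0.05747² + 0.77011² = 0.00083 + 0.00003 + 0.00743 + 0.00053 + 0.00083 + 0.00330 + 0.59308 = 0.60602.
To 3 decimal places, D = 0.606.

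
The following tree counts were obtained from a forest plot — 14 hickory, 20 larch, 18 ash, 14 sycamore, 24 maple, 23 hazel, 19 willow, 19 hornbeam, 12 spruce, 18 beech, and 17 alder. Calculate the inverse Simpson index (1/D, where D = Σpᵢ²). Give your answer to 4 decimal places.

Total N = 14+20+18+14+24+23+19+19+12+18+17 = 198, so the proportions are 0.070707071, 0.101010101, 0.090909091, 0.070707071, 0.121212121, 0.116161616, 0.095959596, 0.095959596, 0.060606061, 0.090909091, 0.085858586 (working shown to 9 dp, full precision carried).
D = 0.070707071² + 0.101010101² + 0.090909091² + 0.070707071² + 0.121212121² + 0.116161616² + 0.095959596² + 0.095959596² + 0.060606061² + 0.090909091² + 0.085858586² = 0.004999490 + 0.010203041 + 0.008264463 + 0.004999490 + 0.014692378 + 0.013493521 + 0.009208244 + 0.009208244 + 0.003673095 + 0.008264463 + 0.007371697 = 0.094378125.
So 1/D = 10.595676, i.e. 10.5957 to 4 decimal places.

10.5957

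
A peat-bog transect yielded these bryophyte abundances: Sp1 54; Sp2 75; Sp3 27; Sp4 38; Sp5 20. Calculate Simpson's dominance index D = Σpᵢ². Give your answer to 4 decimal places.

Total N = 54+75+27+38+20 = 214, so the proportions are 0.252336, 0.350467, 0.126168, 0.17757, 0.093458 (working shown to 6 dp, full precision carried).
D = 0.252336² + 0.350467² + 0.126168² + 0.17757² + 0.093458² = 0.063674 + 0.122827 + 0.015918 + 0.031531 + 0.008734 = 0.242685.
To 4 decimal places, D = 0.2427.

0.2427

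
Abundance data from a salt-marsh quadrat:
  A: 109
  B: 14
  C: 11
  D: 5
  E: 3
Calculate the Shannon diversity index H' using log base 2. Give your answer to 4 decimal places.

1.1959

Total N = 109+14+11+5+3 = 142, so the proportions are 0.767606, 0.098592, 0.077465, 0.035211, 0.021127 (working shown to 6 dp, full precision carried).
Each pᵢ log₂ pᵢ term: 0.767606×(-0.381563)=-0.292890, 0.098592×(-3.342392)=-0.329532, 0.077465×(-3.690316)=-0.285870, 0.035211×(-4.827819)=-0.169994, 0.021127×(-5.564785)=-0.117566.
Sum = -1.195850, so H' = 1.1959.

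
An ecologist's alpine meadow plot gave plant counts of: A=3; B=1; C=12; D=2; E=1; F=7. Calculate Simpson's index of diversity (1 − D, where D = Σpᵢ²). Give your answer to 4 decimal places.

0.6923

Total N = 3+1+12+2+1+7 = 26, so the proportions are 0.115385, 0.038462, 0.461538, 0.076923, 0.038462, 0.269231 (working shown to 6 dp, full precision carried).
D = 0.115385² + 0.038462² + 0.461538² + 0.076923² + 0.038462² + 0.269231² = 0.013314 + 0.001479 + 0.213018 + 0.005917 + 0.001479 + 0.072485 = 0.307692.
So 1 − D = 0.692308, i.e. 0.6923 to 4 decimal places.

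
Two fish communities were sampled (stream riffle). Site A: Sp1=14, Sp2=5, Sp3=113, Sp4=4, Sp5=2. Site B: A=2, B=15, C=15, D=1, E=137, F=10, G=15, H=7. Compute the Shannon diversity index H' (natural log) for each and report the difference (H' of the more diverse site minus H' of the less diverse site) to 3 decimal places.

Site A: N=138, proportions 0.10145, 0.03623, 0.81884, 0.02899, 0.01449, giving H' = 0.68001 (working shown to 5 dp, full precision carried).
Site B: N=202, proportions 0.0099, 0.07426, 0.07426, 0.00495, 0.67822, 0.0495, 0.07426, 0.03465, giving H' = 1.17989.
Difference = |0.68001 − 1.17989| = 0.49988, i.e. 0.500 to 3 decimal places.

0.500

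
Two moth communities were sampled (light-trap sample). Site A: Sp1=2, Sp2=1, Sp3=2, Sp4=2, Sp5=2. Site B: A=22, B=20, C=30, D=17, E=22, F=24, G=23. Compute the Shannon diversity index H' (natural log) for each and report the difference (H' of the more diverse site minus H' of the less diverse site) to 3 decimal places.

Site A: N=9, proportions 0.22222, 0.11111, 0.22222, 0.22222, 0.22222, giving H' = 1.58109 (working shown to 5 dp, full precision carried).
Site B: N=158, proportions 0.13924, 0.12658, 0.18987, 0.10759, 0.13924, 0.1519, 0.14557, giving H' = 1.93278.
Difference = |1.58109 − 1.93278| = 0.35169, i.e. 0.352 to 3 decimal places.

0.352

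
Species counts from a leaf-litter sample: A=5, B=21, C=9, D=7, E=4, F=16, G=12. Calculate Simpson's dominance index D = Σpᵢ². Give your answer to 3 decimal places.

Total N = 5+21+9+7+4+16+12 = 74, so the proportions are 0.06757, 0.28378, 0.12162, 0.09459, 0.05405, 0.21622, 0.16216 (working shown to 5 dp, full precision carried).
D = 0.06757² + 0.28378² + 0.12162² + 0.09459² + 0.05405² + 0.21622² + 0.16216² = 0.00457 + 0.08053 + 0.01479 + 0.00895 + 0.00292 + 0.04675 + 0.02630 = 0.18481.
To 3 decimal places, D = 0.185.

0.185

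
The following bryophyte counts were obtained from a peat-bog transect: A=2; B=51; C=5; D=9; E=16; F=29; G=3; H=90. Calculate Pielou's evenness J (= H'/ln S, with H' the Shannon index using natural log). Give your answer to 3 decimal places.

0.730

Total N = 2+51+5+9+16+29+3+90 = 205, so the proportions are 0.00976, 0.24878, 0.02439, 0.0439, 0.07805, 0.14146, 0.01463, 0.43902 (working shown to 5 dp, full precision carried).
H' = −Σ pᵢ ln pᵢ = −((-0.04517) + (-0.34610) + (-0.09057) + (-0.13723) + (-0.19906) + (-0.27666) + (-0.06182) + (-0.36141)) = 1.51802.
With S = 8 species, ln S = 2.07944, so J = 1.51802/2.07944 = 0.73001, i.e. 0.730 to 3 decimal places.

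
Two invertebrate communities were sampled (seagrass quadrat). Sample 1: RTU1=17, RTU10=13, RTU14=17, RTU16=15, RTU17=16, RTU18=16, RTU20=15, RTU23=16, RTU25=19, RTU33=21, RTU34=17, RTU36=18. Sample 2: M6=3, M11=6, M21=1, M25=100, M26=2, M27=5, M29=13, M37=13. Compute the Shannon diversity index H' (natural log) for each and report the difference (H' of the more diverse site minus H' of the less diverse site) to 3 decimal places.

1.366

Sample 1: N=200, proportions 0.085, 0.065, 0.085, 0.075, 0.08, 0.08, 0.075, 0.08, 0.095, 0.105, 0.085, 0.09, giving H' = 2.47797 (working shown to 5 dp, full precision carried).
Sample 2: N=143, proportions 0.02098, 0.04196, 0.00699, 0.6993, 0.01399, 0.03497, 0.09091, 0.09091, giving H' = 1.11190.
Difference = |2.47797 − 1.11190| = 1.36607, i.e. 1.366 to 3 decimal places.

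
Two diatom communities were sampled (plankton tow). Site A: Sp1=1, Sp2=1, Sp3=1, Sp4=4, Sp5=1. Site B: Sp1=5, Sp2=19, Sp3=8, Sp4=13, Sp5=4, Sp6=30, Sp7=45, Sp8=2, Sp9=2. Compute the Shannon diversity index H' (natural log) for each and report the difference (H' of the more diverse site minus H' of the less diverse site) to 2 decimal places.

0.37

Site A: N=8, proportions 0.125, 0.125, 0.125, 0.5, 0.125, giving H' = 1.3863 (working shown to 4 dp, full precision carried).
Site B: N=128, proportions 0.0391, 0.1484, 0.0625, 0.1016, 0.0312, 0.2344, 0.3516, 0.0156, 0.0156, giving H' = 1.7612.
Difference = |1.3863 − 1.7612| = 0.3749, i.e. 0.37 to 2 decimal places.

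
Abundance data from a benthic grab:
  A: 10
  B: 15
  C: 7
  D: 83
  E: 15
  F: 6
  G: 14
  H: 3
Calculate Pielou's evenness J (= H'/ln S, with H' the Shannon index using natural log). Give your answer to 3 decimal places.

Total N = 10+15+7+83+15+6+14+3 = 153, so the proportions are 0.06536, 0.09804, 0.04575, 0.54248, 0.09804, 0.03922, 0.0915, 0.01961 (working shown to 5 dp, full precision carried).
H' = −Σ pᵢ ln pᵢ = −((-0.17829) + (-0.22769) + (-0.14112) + (-0.33178) + (-0.22769) + (-0.12701) + (-0.21882) + (-0.07709)) = 1.52949.
With S = 8 species, ln S = 2.07944, so J = 1.52949/2.07944 = 0.73553, i.e. 0.736 to 3 decimal places.

0.736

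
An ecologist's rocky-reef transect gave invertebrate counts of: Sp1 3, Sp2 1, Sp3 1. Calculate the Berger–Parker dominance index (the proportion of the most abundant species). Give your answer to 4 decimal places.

0.6000

Total N = 3+1+1 = 5, so the proportions are 0.6, 0.2, 0.2 (working shown to 6 dp, full precision carried).
The largest proportion is 0.6, i.e. d = 0.6000 to 4 decimal places.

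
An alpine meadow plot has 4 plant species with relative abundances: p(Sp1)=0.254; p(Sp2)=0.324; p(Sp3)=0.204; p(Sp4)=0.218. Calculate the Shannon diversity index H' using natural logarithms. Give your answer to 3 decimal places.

1.370

Each pᵢ ln pᵢ term (working shown to 5 dp, full precision carried): 0.254×(-1.37042)=-0.34809, 0.324×(-1.12701)=-0.36515, 0.204×(-1.58964)=-0.32429, 0.218×(-1.52326)=-0.33207.
Sum = -1.36960, so H' = 1.370.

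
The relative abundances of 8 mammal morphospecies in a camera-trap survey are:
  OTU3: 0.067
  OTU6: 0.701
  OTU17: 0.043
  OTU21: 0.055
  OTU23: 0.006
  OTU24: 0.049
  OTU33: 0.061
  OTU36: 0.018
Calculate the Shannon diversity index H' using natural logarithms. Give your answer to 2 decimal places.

1.15

Each pᵢ ln pᵢ term (working shown to 4 dp, full precision carried): 0.067×(-2.7031)=-0.1811, 0.701×(-0.3552)=-0.2490, 0.043×(-3.1466)=-0.1353, 0.055×(-2.9004)=-0.1595, 0.006×(-5.1160)=-0.0307, 0.049×(-3.0159)=-0.1478, 0.061×(-2.7969)=-0.1706, 0.018×(-4.0174)=-0.0723.
Sum = -1.1464, so H' = 1.15.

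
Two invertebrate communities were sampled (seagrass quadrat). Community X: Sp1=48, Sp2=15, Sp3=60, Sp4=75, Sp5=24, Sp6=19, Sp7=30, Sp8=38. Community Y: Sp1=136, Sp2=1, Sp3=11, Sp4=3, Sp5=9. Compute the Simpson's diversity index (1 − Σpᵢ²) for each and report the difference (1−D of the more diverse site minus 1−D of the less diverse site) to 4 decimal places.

Community X: N=309, proportions 0.15534, 0.048544, 0.194175, 0.242718, 0.07767, 0.061489, 0.097087, 0.122977, giving 1−D = 0.842534 (working shown to 6 dp, full precision carried).
Community Y: N=160, proportions 0.85, 0.00625, 0.06875, 0.01875, 0.05625, giving 1−D = 0.269219.
Difference = |0.842534 − 0.269219| = 0.573315, i.e. 0.5733 to 4 decimal places.

0.5733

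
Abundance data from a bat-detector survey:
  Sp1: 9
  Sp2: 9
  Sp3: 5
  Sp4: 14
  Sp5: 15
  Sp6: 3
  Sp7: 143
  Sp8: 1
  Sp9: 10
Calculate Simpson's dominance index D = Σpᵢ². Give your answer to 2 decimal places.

Total N = 9+9+5+14+15+3+143+1+10 = 209, so the proportions are 0.0431, 0.0431, 0.0239, 0.067, 0.0718, 0.0144, 0.6842, 0.0048, 0.0478 (working shown to 4 dp, full precision carried).
D = 0.0431² + 0.0431² + 0.0239² + 0.067² + 0.0718² + 0.0144² + 0.6842² + 0.0048² + 0.0478² = 0.0019 + 0.0019 + 0.0006 + 0.0045 + 0.0052 + 0.0002 + 0.4681 + 0.0000 + 0.0023 = 0.4846.
To 2 decimal places, D = 0.48.

0.48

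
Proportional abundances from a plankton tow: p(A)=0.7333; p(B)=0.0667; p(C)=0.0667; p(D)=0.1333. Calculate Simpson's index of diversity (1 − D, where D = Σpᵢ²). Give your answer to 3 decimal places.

0.436

D = 0.7333² + 0.0667² + 0.0667² + 0.1333² = 0.53773 + 0.00445 + 0.00445 + 0.01777 = 0.56440 (working shown to 5 dp, full precision carried).
So 1 − D = 0.43560, i.e. 0.436 to 3 decimal places.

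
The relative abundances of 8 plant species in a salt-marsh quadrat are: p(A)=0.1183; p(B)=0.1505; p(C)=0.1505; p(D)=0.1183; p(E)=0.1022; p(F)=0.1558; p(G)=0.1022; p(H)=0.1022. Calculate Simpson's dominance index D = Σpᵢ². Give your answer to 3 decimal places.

0.129

D = 0.1183² + 0.1505² + 0.1505² + 0.1183² + 0.1022² + 0.1558² + 0.1022² + 0.1022² = 0.01399 + 0.02265 + 0.02265 + 0.01399 + 0.01044 + 0.02427 + 0.01044 + 0.01044 = 0.12890 (working shown to 5 dp, full precision carried).
To 3 decimal places, D = 0.129.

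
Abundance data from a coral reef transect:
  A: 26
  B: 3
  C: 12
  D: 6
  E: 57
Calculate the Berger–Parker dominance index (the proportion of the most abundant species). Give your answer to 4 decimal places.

Total N = 26+3+12+6+57 = 104, so the proportions are 0.25, 0.028846, 0.115385, 0.057692, 0.548077 (working shown to 6 dp, full precision carried).
The largest proportion is 0.548077, i.e. d = 0.5481 to 4 decimal places.

0.5481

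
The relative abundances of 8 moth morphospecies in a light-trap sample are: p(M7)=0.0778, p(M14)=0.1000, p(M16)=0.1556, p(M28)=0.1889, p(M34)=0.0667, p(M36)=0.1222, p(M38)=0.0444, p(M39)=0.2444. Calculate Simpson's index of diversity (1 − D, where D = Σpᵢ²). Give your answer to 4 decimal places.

0.8430

D = 0.0778² + 0.1² + 0.1556² + 0.1889² + 0.0667² + 0.1222² + 0.0444² + 0.2444² = 0.006053 + 0.010000 + 0.024211 + 0.035683 + 0.004449 + 0.014933 + 0.001971 + 0.059731 = 0.157032 (working shown to 6 dp, full precision carried).
So 1 − D = 0.842968, i.e. 0.8430 to 4 decimal places.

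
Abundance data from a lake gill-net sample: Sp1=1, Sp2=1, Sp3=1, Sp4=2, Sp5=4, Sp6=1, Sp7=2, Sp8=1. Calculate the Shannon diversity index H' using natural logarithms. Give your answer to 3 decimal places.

1.925

Total N = 1+1+1+2+4+1+2+1 = 13, so the proportions are 0.07692, 0.07692, 0.07692, 0.15385, 0.30769, 0.07692, 0.15385, 0.07692 (working shown to 5 dp, full precision carried).
Each pᵢ ln pᵢ term: 0.07692×(-2.56495)=-0.19730, 0.07692×(-2.56495)=-0.19730, 0.07692×(-2.56495)=-0.19730, 0.15385×(-1.87180)=-0.28797, 0.30769×(-1.17865)=-0.36266, 0.07692×(-2.56495)=-0.19730, 0.15385×(-1.87180)=-0.28797, 0.07692×(-2.56495)=-0.19730.
Sum = -1.92512, so H' = 1.925.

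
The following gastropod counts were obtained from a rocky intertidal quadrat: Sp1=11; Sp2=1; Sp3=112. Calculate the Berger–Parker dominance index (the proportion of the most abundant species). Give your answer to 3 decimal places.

Total N = 11+1+112 = 124, so the proportions are 0.08871, 0.00806, 0.90323 (working shown to 5 dp, full precision carried).
The largest proportion is 0.90323, i.e. d = 0.903 to 3 decimal places.

0.903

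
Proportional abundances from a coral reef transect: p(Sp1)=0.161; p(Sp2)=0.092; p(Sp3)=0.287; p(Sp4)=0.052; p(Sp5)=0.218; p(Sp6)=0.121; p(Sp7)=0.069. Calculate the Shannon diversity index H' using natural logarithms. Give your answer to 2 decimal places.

1.80

Each pᵢ ln pᵢ term (working shown to 4 dp, full precision carried): 0.161×(-1.8264)=-0.2940, 0.092×(-2.3860)=-0.2195, 0.287×(-1.2483)=-0.3583, 0.052×(-2.9565)=-0.1537, 0.218×(-1.5233)=-0.3321, 0.121×(-2.1120)=-0.2555, 0.069×(-2.6736)=-0.1845.
Sum = -1.7976, so H' = 1.80.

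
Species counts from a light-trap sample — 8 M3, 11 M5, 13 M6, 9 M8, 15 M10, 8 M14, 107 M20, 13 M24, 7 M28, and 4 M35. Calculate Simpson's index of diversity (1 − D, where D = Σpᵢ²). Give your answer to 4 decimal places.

Total N = 8+11+13+9+15+8+107+13+7+4 = 195, so the proportions are 0.041026, 0.05641, 0.066667, 0.046154, 0.076923, 0.041026, 0.548718, 0.066667, 0.035897, 0.020513 (working shown to 6 dp, full precision carried).
D = 0.041026² + 0.05641² + 0.066667² + 0.046154² + 0.076923² + 0.041026² + 0.548718² + 0.066667² + 0.035897² + 0.020513² = 0.001683 + 0.003182 + 0.004444 + 0.002130 + 0.005917 + 0.001683 + 0.301091 + 0.004444 + 0.001289 + 0.000421 = 0.326285.
So 1 − D = 0.673715, i.e. 0.6737 to 4 decimal places.

0.6737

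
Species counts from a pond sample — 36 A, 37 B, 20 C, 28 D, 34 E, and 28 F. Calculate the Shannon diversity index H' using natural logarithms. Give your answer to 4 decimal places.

1.7722

Total N = 36+37+20+28+34+28 = 183, so the proportions are 0.196721, 0.202186, 0.10929, 0.153005, 0.185792, 0.153005 (working shown to 6 dp, full precision carried).
Each pᵢ ln pᵢ term: 0.196721×(-1.625967)=-0.319862, 0.202186×(-1.598568)=-0.323208, 0.10929×(-2.213754)=-0.241940, 0.153005×(-1.877282)=-0.287234, 0.185792×(-1.683126)=-0.312712, 0.153005×(-1.877282)=-0.287234.
Sum = -1.772191, so H' = 1.7722.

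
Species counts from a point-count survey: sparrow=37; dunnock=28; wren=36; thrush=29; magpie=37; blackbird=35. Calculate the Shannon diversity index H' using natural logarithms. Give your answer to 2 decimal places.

Total N = 37+28+36+29+37+35 = 202, so the proportions are 0.1832, 0.1386, 0.1782, 0.1436, 0.1832, 0.1733 (working shown to 4 dp, full precision carried).
Each pᵢ ln pᵢ term: 0.1832×(-1.6973)=-0.3109, 0.1386×(-1.9761)=-0.2739, 0.1782×(-1.7247)=-0.3074, 0.1436×(-1.9410)=-0.2787, 0.1832×(-1.6973)=-0.3109, 0.1733×(-1.7529)=-0.3037.
Sum = -1.7855, so H' = 1.79.

1.79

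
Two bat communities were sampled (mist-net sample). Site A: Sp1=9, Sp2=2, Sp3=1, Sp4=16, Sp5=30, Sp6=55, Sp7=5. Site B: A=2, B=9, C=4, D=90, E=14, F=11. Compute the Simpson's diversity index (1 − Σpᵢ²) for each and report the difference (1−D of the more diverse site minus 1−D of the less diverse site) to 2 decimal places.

0.20

Site A: N=118, proportions 0.0763, 0.0169, 0.0085, 0.1356, 0.2542, 0.4661, 0.0424, giving 1−D = 0.6918 (working shown to 4 dp, full precision carried).
Site B: N=130, proportions 0.0154, 0.0692, 0.0308, 0.6923, 0.1077, 0.0846, giving 1−D = 0.4960.
Difference = |0.6918 − 0.4960| = 0.1958, i.e. 0.20 to 2 decimal places.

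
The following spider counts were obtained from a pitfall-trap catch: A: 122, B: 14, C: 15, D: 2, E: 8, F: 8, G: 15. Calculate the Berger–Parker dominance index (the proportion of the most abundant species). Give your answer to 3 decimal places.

Total N = 122+14+15+2+8+8+15 = 184, so the proportions are 0.66304, 0.07609, 0.08152, 0.01087, 0.04348, 0.04348, 0.08152 (working shown to 5 dp, full precision carried).
The largest proportion is 0.66304, i.e. d = 0.663 to 3 decimal places.

0.663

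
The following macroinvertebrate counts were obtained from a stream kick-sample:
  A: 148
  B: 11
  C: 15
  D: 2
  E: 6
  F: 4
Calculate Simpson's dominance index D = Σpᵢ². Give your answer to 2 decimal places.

Total N = 148+11+15+2+6+4 = 186, so the proportions are 0.7957, 0.0591, 0.0806, 0.0108, 0.0323, 0.0215 (working shown to 4 dp, full precision carried).
D = 0.7957² + 0.0591² + 0.0806² + 0.0108² + 0.0323² + 0.0215² = 0.6331 + 0.0035 + 0.0065 + 0.0001 + 0.0010 + 0.0005 = 0.6448.
To 2 decimal places, D = 0.64.

0.64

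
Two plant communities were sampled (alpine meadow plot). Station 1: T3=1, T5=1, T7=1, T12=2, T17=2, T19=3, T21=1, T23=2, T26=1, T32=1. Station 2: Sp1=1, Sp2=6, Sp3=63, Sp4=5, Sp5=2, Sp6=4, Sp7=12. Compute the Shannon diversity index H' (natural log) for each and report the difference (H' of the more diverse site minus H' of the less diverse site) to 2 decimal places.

1.08

Station 1: N=15, proportions 0.0667, 0.0667, 0.0667, 0.1333, 0.1333, 0.2, 0.0667, 0.1333, 0.0667, 0.0667, giving H' = 2.2111 (working shown to 4 dp, full precision carried).
Station 2: N=93, proportions 0.0108, 0.0645, 0.6774, 0.0538, 0.0215, 0.043, 0.129, giving H' = 1.1287.
Difference = |2.2111 − 1.1287| = 1.0824, i.e. 1.08 to 2 decimal places.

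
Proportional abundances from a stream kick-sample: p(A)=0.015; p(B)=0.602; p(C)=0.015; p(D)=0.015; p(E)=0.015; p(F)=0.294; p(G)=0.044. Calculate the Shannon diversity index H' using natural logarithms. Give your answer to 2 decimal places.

Each pᵢ ln pᵢ term (working shown to 4 dp, full precision carried): 0.015×(-4.1997)=-0.0630, 0.602×(-0.5075)=-0.3055, 0.015×(-4.1997)=-0.0630, 0.015×(-4.1997)=-0.0630, 0.015×(-4.1997)=-0.0630, 0.294×(-1.2242)=-0.3599, 0.044×(-3.1236)=-0.1374.
Sum = -1.0548, so H' = 1.05.

1.05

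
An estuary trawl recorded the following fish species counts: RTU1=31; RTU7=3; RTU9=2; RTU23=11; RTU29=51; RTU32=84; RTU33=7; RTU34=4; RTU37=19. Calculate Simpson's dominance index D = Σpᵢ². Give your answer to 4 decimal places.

Total N = 31+3+2+11+51+84+7+4+19 = 212, so the proportions are 0.146226, 0.014151, 0.009434, 0.051887, 0.240566, 0.396226, 0.033019, 0.018868, 0.089623 (working shown to 6 dp, full precision carried).
D = 0.146226² + 0.014151² + 0.009434² + 0.051887² + 0.240566² + 0.396226² + 0.033019² + 0.018868² + 0.089623² = 0.021382 + 0.000200 + 0.000089 + 0.002692 + 0.057872 + 0.156995 + 0.001090 + 0.000356 + 0.008032 = 0.248710.
To 4 decimal places, D = 0.2487.

0.2487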